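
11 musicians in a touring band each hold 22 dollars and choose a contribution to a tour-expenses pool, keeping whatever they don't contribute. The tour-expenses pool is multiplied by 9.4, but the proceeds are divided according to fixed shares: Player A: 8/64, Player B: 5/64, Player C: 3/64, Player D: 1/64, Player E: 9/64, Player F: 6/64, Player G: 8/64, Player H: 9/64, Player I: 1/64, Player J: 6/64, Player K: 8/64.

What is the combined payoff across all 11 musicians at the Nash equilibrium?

1166.00 dollars

A player with share s gets back 9.4·s per unit contributed, so full contribution is dominant for anyone with s > 1/9.4 = 0.1064 and zero contribution is dominant for anyone below.
Player A, Player E, Player G, Player H and Player K clear that bar, contributing 22 each; the remaining 6 contribute 0. Total contributed: 110.
The tour-expenses pool pays out 9.4 × 110 = 1034.00 in total (split across the unequal shares, but the aggregate is all that matters for the group sum).
The 6 free-riders keep 22 each, adding 132. Group total = 132 + 1034.00 = 1166.00.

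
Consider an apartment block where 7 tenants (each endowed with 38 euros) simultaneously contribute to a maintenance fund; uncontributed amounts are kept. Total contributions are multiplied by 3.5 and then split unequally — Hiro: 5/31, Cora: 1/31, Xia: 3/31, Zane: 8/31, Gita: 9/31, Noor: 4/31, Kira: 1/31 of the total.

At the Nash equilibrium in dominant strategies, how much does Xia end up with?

Player j's private return per contributed unit is 3.5 × (j's share). Contributing is weakly dominant for j when that share is at least 1/3.5 = 0.2857, and contributing 0 is dominant otherwise.
The only share above 0.2857 is Gita's 9/31, contributing 38; the remaining 6 contribute 0. Total contributed: 38.
Xia keeps 38 and receives 3.5 × 38 × 3/31 = 12.87 from the maintenance fund, for a payoff of 50.87.

50.87 euros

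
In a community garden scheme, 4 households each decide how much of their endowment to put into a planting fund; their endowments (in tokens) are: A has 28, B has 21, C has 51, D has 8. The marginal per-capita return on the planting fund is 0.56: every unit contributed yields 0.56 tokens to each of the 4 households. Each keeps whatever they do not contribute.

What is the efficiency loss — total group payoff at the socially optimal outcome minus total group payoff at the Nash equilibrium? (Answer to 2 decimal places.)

The private return per contributed unit is 0.56 < 1 for everyone, so the Nash equilibrium is zero contribution and the group total is Σ E_j = 28 + 21 + 51 + 8 = 108.
Each contributed unit returns 2.240 to the group, so the social optimum is full contribution by everyone: group total = 2.240 × 108 = 241.92.
Efficiency loss = (2.240 − 1) × 108 = 133.92.

133.92 tokens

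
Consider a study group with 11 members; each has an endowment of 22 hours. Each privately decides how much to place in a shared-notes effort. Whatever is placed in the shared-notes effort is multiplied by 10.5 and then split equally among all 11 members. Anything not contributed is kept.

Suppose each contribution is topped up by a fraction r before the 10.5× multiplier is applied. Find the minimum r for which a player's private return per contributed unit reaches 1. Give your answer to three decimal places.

0.048

With matching at rate r, one contributed unit becomes (1 + r) in the shared-notes effort and returns 10.5 × (1 + r) / 11 to the contributor.
Setting this equal to 1: 1 + r = 11/10.5 = 1.0476.
So the minimum matching rate is r = 1.0476 − 1 = 0.048.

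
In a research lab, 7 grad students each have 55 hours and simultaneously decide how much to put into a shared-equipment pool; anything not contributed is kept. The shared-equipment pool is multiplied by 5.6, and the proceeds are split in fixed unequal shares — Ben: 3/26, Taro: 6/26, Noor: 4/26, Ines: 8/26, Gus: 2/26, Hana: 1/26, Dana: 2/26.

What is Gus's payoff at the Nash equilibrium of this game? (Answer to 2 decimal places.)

For player j, contributing a unit is worthwhile iff 5.6 × (j's share) ≥ 1, i.e. iff j's share is at least 0.1786.
Taro and Ines clear that bar, contributing 55 each; the remaining 5 contribute 0. Total contributed: 110.
Gus keeps 55 and receives 5.6 × 110 × 2/26 = 47.38 from the shared-equipment pool, for a payoff of 102.38.

102.38 hours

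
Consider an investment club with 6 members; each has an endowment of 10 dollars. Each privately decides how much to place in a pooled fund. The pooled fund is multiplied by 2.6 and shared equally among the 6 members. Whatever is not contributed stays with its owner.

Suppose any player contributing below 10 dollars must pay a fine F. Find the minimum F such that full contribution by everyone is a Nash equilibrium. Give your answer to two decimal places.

5.67 dollars

Given the others contribute fully, the best deviation is to contribute 0 (any partial contribution still incurs the fine and gives up units whose private return 0.4333 is below 1).
Deviating from 10 to 0 saves 10 dollars but forfeits the deviator's share of the drop in the pooled fund: 2.6/6 × 10 = 4.33.
So the deviation gain is 10 − 4.33 = 5.67, and the fine must be at least 5.67 dollars to wipe it out.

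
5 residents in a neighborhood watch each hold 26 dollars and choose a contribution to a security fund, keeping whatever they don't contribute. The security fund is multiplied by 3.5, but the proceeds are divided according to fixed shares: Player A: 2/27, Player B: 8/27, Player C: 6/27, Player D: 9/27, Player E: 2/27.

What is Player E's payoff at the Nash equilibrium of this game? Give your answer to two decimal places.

39.48 dollars

For player j, contributing a unit is worthwhile iff 3.5 × (j's share) ≥ 1, i.e. iff j's share is at least 0.2857.
Player B and Player D are above the threshold, contributing 26 each; the remaining 3 contribute 0. Total contributed: 52.
Player E keeps 26 and receives 3.5 × 52 × 2/27 = 13.48 from the security fund, for a payoff of 39.48.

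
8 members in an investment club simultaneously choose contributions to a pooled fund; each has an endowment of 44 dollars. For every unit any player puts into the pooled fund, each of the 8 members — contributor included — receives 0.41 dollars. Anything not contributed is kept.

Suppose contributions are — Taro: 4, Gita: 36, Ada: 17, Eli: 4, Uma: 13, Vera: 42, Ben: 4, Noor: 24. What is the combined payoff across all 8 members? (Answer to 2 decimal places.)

Total contributed: 4 + 36 + 17 + 4 + 13 + 42 + 4 + 24 = 144; total kept: 8 × 44 − 144 = 208.
The pooled fund pays out 0.41 × 8 × 144 = 472.32 in aggregate.
Group total = 208 + 472.32 = 680.32.

680.32 dollars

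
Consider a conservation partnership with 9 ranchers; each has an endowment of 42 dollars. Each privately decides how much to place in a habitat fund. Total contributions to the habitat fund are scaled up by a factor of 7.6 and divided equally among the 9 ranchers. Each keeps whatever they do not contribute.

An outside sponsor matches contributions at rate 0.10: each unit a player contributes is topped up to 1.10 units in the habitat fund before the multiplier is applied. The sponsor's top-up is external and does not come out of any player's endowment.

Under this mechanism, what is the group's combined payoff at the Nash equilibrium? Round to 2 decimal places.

With the mechanism, a contributed unit returns 7.6 × 1.10 / 9 = 0.9289 per unit of net cost — still below 1 — so contributing 0 remains dominant for every player.
Everyone keeps their endowment and the group total is 9 × 42 = 378.

378.00 dollars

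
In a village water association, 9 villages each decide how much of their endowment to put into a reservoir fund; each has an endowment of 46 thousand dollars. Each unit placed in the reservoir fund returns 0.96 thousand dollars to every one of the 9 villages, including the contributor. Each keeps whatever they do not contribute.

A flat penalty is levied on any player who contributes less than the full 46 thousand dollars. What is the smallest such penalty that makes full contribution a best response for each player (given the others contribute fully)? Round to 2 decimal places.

Given the others contribute fully, the best deviation is to contribute 0 (any partial contribution still incurs the fine and gives up units whose private return 0.96 is below 1).
Deviating from 46 to 0 saves 46 thousand dollars but forfeits the deviator's share of the drop in the reservoir fund: 0.96 × 46 = 44.16.
So the deviation gain is 46 − 44.16 = 1.84, and the fine must be at least 1.84 thousand dollars to wipe it out.

1.84 thousand dollars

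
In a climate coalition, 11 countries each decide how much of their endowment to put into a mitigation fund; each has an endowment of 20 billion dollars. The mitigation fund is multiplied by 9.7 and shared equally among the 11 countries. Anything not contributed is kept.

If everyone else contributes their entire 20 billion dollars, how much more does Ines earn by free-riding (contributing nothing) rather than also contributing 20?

2.36 billion dollars

Switching from a contribution of 20 to 0 lets Ines keep an extra 20 billion dollars, but lowers the mitigation fund by 20, which costs Ines their own share of that drop: 9.7/11 × 20 = 17.64.
Net gain = 20 − 17.64 = 2.36. The private return per contributed unit (0.8818) is below 1, so free-riding is indeed the best response regardless of what the others do.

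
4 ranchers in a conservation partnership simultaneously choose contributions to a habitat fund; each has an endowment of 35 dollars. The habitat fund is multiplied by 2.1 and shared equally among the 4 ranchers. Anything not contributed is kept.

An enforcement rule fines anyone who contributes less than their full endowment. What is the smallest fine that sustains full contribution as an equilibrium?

16.63 dollars

Given the others contribute fully, the best deviation is to contribute 0 (any partial contribution still incurs the fine and gives up units whose private return 0.5250 is below 1).
Deviating from 35 to 0 saves 35 dollars but forfeits the deviator's share of the drop in the habitat fund: 2.1/4 × 35 = 18.37.
So the deviation gain is 35 − 18.37 = 16.63, and the fine must be at least 16.63 dollars to wipe it out.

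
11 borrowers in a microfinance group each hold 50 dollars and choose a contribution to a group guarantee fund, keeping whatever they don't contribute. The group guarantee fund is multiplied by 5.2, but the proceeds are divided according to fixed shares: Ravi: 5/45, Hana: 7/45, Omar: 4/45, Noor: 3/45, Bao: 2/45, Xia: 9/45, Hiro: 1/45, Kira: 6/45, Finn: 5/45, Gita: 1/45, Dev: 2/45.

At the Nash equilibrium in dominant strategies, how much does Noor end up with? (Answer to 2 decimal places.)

67.33 dollars

Player j's private return per contributed unit is 5.2 × (j's share). Contributing is weakly dominant for j when that share is at least 1/5.2 = 0.1923, and contributing 0 is dominant otherwise.
Only Xia (9/45) clears that bar, contributing 50; the remaining 10 contribute 0. Total contributed: 50.
Noor keeps 50 and receives 5.2 × 50 × 3/45 = 17.33 from the group guarantee fund, for a payoff of 67.33.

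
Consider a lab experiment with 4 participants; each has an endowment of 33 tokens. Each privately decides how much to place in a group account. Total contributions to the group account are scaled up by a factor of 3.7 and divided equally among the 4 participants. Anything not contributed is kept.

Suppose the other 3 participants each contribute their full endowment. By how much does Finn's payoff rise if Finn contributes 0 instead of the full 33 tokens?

2.48 tokens

Switching from a contribution of 33 to 0 lets Finn keep an extra 33 tokens, but lowers the group account by 33, which costs Finn their own share of that drop: 3.7/4 × 33 = 30.52.
Net gain = 33 − 30.52 = 2.48. The private return per contributed unit (0.9250) is below 1, so free-riding is indeed the best response regardless of what the others do.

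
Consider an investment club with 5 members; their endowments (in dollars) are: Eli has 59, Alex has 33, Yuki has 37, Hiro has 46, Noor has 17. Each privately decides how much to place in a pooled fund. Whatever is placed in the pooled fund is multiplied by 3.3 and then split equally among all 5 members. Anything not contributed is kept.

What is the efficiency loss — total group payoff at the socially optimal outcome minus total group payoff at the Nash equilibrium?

441.60 dollars

The private return per contributed unit is 3.3/5 = 0.6600 < 1 for every player regardless of endowment, so the Nash equilibrium is zero contribution and the group total is Σ E_j = 59 + 33 + 37 + 46 + 17 = 192.
Each contributed unit returns 3.300 to the group, so the social optimum is full contribution by everyone: group total = 3.300 × 192 = 633.60.
Efficiency loss = (3.300 − 1) × 192 = 441.60.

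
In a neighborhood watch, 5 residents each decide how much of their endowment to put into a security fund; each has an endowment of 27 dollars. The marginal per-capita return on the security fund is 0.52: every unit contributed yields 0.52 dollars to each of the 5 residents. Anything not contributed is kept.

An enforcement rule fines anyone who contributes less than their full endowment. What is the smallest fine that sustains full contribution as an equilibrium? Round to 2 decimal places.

12.96 dollars

Given the others contribute fully, the best deviation is to contribute 0 (any partial contribution still incurs the fine and gives up units whose private return 0.52 is below 1).
Deviating from 27 to 0 saves 27 dollars but forfeits the deviator's share of the drop in the security fund: 0.52 × 27 = 14.04.
So the deviation gain is 27 − 14.04 = 12.96, and the fine must be at least 12.96 dollars to wipe it out.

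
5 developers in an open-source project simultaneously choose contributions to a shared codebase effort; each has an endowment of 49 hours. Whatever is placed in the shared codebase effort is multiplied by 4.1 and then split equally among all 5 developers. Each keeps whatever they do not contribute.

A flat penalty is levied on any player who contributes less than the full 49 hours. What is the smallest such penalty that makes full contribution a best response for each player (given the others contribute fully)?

8.82 hours

Given the others contribute fully, the best deviation is to contribute 0 (any partial contribution still incurs the fine and gives up units whose private return 0.8200 is below 1).
Deviating from 49 to 0 saves 49 hours but forfeits the deviator's share of the drop in the shared codebase effort: 4.1/5 × 49 = 40.18.
So the deviation gain is 49 − 40.18 = 8.82, and the fine must be at least 8.82 hours to wipe it out.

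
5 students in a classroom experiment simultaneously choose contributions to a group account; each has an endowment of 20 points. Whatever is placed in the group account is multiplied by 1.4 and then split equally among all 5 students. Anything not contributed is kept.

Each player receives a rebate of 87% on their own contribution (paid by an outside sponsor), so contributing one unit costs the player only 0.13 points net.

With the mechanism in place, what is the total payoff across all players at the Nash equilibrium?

With the mechanism, a contributed unit returns (1.4/5) / 0.13 = 2.1538 per unit of net cost to the contributor — now above 1 — so contributing fully is weakly dominant for every player.
At the Nash equilibrium everyone contributes 20. Group total payoff = 5 × (20 × 0.87 + 1.4 × 20) = 227.00.

227.00 points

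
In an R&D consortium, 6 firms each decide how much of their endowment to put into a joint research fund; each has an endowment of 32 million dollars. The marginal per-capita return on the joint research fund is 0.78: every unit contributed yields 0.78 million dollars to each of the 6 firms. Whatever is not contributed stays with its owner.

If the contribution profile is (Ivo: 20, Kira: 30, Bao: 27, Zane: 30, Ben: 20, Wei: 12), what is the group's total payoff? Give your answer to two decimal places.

Total contributed: 20 + 30 + 27 + 30 + 20 + 12 = 139; total kept: 6 × 32 − 139 = 53.
The joint research fund pays out 0.78 × 6 × 139 = 650.52 in aggregate.
Group total = 53 + 650.52 = 703.52.

703.52 million dollars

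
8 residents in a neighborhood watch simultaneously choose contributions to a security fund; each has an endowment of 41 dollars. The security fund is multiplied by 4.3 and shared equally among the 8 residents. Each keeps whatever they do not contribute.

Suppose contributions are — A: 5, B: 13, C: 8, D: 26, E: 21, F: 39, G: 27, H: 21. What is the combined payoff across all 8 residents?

Total contributed: 5 + 13 + 8 + 26 + 21 + 39 + 27 + 21 = 160; total kept: 8 × 41 − 160 = 168.
The security fund pays out 4.3 × 160 = 688.00 in aggregate.
Group total = 168 + 688.00 = 856.00.

856.00 dollars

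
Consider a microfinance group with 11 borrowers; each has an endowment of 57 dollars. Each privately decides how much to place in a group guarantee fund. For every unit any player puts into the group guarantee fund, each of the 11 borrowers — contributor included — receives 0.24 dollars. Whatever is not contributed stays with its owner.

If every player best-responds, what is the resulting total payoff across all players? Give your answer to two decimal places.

The private return per contributed unit is 0.24 < 1, so contributing 0 is dominant for every player. At the Nash equilibrium everyone keeps their 57, and the group total is 11 × 57 = 627.

627.00 dollars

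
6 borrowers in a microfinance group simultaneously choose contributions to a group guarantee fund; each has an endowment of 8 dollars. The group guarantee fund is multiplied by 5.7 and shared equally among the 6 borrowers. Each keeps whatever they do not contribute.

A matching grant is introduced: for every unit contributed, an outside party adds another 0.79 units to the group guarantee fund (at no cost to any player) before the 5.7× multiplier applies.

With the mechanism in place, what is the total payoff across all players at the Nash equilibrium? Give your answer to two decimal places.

489.74 dollars

The effective private return per unit is now 5.7 × 1.79 / 6 = 1.7005 > 1, so every player's dominant strategy flips to full contribution.
So the Nash equilibrium is full contribution by all 6; the group earns 5.7 × 1.79 × 48 = 489.74.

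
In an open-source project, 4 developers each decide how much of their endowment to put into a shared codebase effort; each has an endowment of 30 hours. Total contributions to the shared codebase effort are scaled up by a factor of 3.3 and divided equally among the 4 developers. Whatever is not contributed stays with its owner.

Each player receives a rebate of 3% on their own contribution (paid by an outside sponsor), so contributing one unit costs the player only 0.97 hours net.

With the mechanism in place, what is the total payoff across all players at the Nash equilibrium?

120.00 hours

The effective private return is (3.3/4) / 0.97 = 0.8505, which is still under 1, so the mechanism doesn't change anyone's dominant strategy: zero contribution.
Everyone keeps their endowment and the group total is 4 × 30 = 120.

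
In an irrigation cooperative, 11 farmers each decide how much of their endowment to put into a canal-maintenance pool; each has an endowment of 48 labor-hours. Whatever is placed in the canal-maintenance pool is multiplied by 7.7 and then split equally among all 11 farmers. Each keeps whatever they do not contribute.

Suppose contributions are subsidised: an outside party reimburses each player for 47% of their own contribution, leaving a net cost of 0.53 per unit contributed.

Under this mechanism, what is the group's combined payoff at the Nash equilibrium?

4313.76 labor-hours

Under the mechanism each unit contributed yields (7.7/11) / 0.53 = 1.3208 back to its contributor per unit of net cost, which exceeds 1, making full contribution the dominant choice for everyone.
So the Nash equilibrium is full contribution by all 11; the group earns 11 × (48 × 0.47 + 7.7 × 48) = 4313.76.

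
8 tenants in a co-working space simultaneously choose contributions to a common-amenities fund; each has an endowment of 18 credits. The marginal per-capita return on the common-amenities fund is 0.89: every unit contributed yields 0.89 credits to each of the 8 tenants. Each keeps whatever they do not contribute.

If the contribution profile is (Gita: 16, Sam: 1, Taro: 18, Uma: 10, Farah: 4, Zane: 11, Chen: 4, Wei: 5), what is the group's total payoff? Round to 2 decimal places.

566.28 credits

Total contributed: 16 + 1 + 18 + 10 + 4 + 11 + 4 + 5 = 69; total kept: 8 × 18 − 69 = 75.
The common-amenities fund pays out 0.89 × 8 × 69 = 491.28 in aggregate.
Group total = 75 + 491.28 = 566.28.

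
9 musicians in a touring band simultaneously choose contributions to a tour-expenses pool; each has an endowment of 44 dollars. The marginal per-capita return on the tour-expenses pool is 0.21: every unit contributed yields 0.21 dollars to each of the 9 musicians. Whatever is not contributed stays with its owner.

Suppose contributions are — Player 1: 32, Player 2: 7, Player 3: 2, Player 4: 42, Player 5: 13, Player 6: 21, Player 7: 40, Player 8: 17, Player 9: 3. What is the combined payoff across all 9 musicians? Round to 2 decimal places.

Total contributed: 32 + 7 + 2 + 42 + 13 + 21 + 40 + 17 + 3 = 177; total kept: 9 × 44 − 177 = 219.
The tour-expenses pool pays out 0.21 × 9 × 177 = 334.53 in aggregate.
Group total = 219 + 334.53 = 553.53.

553.53 dollars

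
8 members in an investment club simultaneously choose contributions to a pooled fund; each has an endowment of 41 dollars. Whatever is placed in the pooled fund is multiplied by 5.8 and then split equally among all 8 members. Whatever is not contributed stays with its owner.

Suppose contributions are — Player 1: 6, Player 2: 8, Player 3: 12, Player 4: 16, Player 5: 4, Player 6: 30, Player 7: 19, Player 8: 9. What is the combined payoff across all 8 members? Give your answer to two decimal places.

Total contributed: 6 + 8 + 12 + 16 + 4 + 30 + 19 + 9 = 104; total kept: 8 × 41 − 104 = 224.
The pooled fund pays out 5.8 × 104 = 603.20 in aggregate.
Group total = 224 + 603.20 = 827.20.

827.20 dollars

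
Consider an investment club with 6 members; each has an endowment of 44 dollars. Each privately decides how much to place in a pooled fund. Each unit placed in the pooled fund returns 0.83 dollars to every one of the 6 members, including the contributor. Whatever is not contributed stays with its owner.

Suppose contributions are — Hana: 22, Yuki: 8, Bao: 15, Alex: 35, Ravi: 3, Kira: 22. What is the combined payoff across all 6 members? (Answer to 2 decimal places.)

681.90 dollars

Total contributed: 22 + 8 + 15 + 35 + 3 + 22 = 105; total kept: 6 × 44 − 105 = 159.
The pooled fund pays out 0.83 × 6 × 105 = 522.90 in aggregate.
Group total = 159 + 522.90 = 681.90.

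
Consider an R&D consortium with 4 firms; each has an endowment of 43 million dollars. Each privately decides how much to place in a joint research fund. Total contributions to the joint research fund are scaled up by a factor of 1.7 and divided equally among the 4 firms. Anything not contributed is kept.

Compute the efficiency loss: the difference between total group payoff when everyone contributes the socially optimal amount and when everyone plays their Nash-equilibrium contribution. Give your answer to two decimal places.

Each contributed unit returns 1.7/4 = 0.4250 to its contributor — below 1 — so contributing 0 is dominant for every player. At the Nash equilibrium everyone keeps their 43, and the group total is 4 × 43 = 172.
Each contributed unit returns 1.700 to the group as a whole (0.4250 to each of 4 players), which exceeds 1, so the social optimum is full contribution: group total = 1.700 × 172 = 292.40.
Efficiency loss = 292.40 − 172 = 120.40.

120.40 million dollars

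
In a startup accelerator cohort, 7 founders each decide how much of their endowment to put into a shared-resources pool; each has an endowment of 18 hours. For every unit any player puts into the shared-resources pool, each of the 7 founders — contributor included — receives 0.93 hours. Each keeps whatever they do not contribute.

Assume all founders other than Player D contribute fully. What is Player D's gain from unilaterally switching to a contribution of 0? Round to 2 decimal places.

1.26 hours

Switching from a contribution of 18 to 0 lets Player D keep an extra 18 hours, but lowers the shared-resources pool by 18, which costs Player D their own share of that drop: 0.93 × 18 = 16.74.
Net gain = 18 − 16.74 = 1.26. The private return per contributed unit (0.93) is below 1, so free-riding is indeed the best response regardless of what the others do.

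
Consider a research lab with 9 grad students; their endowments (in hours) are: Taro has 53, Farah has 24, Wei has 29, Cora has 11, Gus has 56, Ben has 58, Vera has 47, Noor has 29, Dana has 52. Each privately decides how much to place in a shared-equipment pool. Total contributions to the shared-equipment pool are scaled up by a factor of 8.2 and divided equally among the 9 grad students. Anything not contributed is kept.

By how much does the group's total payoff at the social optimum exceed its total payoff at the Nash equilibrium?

The private return per contributed unit is 8.2/9 = 0.9111 < 1 for every player regardless of endowment, so the Nash equilibrium is zero contribution and the group total is Σ E_j = 53 + 24 + 29 + 11 + 56 + 58 + 47 + 29 + 52 = 359.
Each contributed unit returns 8.200 to the group, so the social optimum is full contribution by everyone: group total = 8.200 × 359 = 2943.80.
Efficiency loss = (8.200 − 1) × 359 = 2584.80.

2584.80 hours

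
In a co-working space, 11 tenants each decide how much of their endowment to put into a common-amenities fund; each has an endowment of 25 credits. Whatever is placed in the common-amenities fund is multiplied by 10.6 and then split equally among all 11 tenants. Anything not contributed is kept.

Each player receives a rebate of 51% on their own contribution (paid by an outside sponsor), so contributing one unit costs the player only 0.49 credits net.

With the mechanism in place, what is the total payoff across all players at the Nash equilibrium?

3055.25 credits

The effective private return per unit is now (10.6/11) / 0.49 = 1.9666 > 1, so every player's dominant strategy flips to full contribution.
So the Nash equilibrium is full contribution by all 11; the group earns 11 × (25 × 0.51 + 10.6 × 25) = 3055.25.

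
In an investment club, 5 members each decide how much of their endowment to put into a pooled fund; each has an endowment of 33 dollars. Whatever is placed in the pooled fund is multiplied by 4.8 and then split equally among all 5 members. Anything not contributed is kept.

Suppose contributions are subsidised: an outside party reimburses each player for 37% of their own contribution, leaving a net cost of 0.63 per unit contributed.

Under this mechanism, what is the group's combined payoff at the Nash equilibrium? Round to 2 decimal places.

853.05 dollars

The effective private return per unit is now (4.8/5) / 0.63 = 1.5238 > 1, so every player's dominant strategy flips to full contribution.
So the Nash equilibrium is full contribution by all 5; the group earns 5 × (33 × 0.37 + 4.8 × 33) = 853.05.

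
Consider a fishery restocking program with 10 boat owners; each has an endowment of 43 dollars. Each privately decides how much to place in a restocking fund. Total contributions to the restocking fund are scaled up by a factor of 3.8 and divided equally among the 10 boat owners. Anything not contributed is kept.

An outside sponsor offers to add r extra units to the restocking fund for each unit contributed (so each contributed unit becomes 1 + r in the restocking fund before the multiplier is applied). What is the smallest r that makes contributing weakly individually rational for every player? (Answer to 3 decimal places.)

With matching at rate r, one contributed unit becomes (1 + r) in the restocking fund and returns 3.8 × (1 + r) / 10 to the contributor.
Setting this equal to 1: 1 + r = 10/3.8 = 2.6316.
So the minimum matching rate is r = 2.6316 − 1 = 1.632.

1.632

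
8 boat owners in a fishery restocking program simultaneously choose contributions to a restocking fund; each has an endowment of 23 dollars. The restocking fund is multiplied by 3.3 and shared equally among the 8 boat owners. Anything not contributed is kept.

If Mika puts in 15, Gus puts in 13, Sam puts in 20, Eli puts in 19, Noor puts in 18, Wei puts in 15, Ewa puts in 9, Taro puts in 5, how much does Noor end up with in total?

52.03 dollars

Total contributed: 15 + 13 + 20 + 19 + 18 + 15 + 9 + 5 = 114.
Each receives 3.3 × 114 / 8 = 47.03 from the restocking fund.
Noor keeps 23 − 18 = 5, so Noor's payoff is 5 + 47.03 = 52.03.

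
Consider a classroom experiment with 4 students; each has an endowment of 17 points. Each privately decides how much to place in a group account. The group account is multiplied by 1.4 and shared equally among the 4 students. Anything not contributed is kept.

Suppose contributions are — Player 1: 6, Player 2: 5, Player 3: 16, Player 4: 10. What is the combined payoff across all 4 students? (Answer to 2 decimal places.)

82.80 points

Total contributed: 6 + 5 + 16 + 10 = 37; total kept: 4 × 17 − 37 = 31.
The group account pays out 1.4 × 37 = 51.80 in aggregate.
Group total = 31 + 51.80 = 82.80.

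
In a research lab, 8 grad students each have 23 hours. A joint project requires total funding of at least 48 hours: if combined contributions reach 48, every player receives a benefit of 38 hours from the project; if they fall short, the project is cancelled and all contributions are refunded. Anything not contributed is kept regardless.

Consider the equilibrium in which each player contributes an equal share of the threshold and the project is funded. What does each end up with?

55 hours

Equal share of the threshold: 48/8 = 6.
At this profile no one gains by cutting their contribution: any cut drops the total below 48, the project is cancelled, contributions are refunded, and the deviator ends with 23, which is less than 23 − 6 + 38 = 55. Contributing more than 6 just wastes the excess. So contributing exactly 6 is a best response.
Each player's payoff: 23 − 6 + 38 = 55.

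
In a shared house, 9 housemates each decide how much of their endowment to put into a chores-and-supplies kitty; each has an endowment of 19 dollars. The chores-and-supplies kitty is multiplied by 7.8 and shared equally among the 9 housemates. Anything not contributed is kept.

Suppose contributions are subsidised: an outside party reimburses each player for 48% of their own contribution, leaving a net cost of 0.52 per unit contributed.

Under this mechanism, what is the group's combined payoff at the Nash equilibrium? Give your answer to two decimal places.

Under the mechanism each unit contributed yields (7.8/9) / 0.52 = 1.6667 back to its contributor per unit of net cost, which exceeds 1, making full contribution the dominant choice for everyone.
At the Nash equilibrium everyone contributes 19. Group total payoff = 9 × (19 × 0.48 + 7.8 × 19) = 1415.88.

1415.88 dollars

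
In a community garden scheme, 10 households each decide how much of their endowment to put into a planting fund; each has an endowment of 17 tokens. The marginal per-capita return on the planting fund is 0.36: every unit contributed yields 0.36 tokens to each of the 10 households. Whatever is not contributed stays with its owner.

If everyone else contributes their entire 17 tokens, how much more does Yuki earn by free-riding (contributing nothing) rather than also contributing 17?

Switching from a contribution of 17 to 0 lets Yuki keep an extra 17 tokens, but lowers the planting fund by 17, which costs Yuki their own share of that drop: 0.36 × 17 = 6.12.
Net gain = 17 − 6.12 = 10.88. The private return per contributed unit (0.36) is below 1, so free-riding is indeed the best response regardless of what the others do.

10.88 tokens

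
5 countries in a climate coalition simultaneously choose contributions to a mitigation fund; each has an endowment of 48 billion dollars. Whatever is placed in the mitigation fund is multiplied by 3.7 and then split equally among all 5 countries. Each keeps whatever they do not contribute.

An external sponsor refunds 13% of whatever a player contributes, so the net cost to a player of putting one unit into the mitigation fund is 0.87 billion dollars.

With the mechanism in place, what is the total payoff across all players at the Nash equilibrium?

The effective private return is (3.7/5) / 0.87 = 0.8506, which is still under 1, so the mechanism doesn't change anyone's dominant strategy: zero contribution.
Everyone keeps their endowment and the group total is 5 × 48 = 240.

240.00 billion dollars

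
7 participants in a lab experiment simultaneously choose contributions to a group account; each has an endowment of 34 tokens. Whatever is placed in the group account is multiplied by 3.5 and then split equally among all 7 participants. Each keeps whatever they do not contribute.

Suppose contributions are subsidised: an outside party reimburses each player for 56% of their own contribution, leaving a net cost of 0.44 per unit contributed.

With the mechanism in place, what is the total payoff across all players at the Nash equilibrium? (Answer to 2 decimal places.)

Under the mechanism each unit contributed yields (3.5/7) / 0.44 = 1.1364 back to its contributor per unit of net cost, which exceeds 1, making full contribution the dominant choice for everyone.
At the Nash equilibrium everyone contributes 34. Group total payoff = 7 × (34 × 0.56 + 3.5 × 34) = 966.28.

966.28 tokens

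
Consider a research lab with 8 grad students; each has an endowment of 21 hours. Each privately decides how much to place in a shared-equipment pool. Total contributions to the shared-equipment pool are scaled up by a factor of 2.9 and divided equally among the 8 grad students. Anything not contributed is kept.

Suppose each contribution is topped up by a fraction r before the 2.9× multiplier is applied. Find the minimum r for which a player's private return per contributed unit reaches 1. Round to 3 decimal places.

With matching at rate r, one contributed unit becomes (1 + r) in the shared-equipment pool and returns 2.9 × (1 + r) / 8 to the contributor.
Setting this equal to 1: 1 + r = 8/2.9 = 2.7586.
So the minimum matching rate is r = 2.7586 − 1 = 1.759.

1.759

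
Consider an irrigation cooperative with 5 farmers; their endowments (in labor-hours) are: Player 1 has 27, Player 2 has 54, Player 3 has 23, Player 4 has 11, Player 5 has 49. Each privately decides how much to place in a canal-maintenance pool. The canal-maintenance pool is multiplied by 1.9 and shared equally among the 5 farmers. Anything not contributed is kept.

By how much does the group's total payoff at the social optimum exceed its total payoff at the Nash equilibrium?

147.60 labor-hours

The private return per contributed unit is 1.9/5 = 0.3800 < 1 for every player regardless of endowment, so the Nash equilibrium is zero contribution and the group total is Σ E_j = 27 + 54 + 23 + 11 + 49 = 164.
Each contributed unit returns 1.900 to the group, so the social optimum is full contribution by everyone: group total = 1.900 × 164 = 311.60.
Efficiency loss = (1.900 − 1) × 164 = 147.60.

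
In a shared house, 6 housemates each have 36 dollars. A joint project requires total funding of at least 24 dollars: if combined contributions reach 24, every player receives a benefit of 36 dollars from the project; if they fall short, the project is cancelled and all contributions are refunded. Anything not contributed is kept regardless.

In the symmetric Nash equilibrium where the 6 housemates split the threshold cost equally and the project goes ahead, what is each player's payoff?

Equal share of the threshold: 24/6 = 4.
At this profile no one gains by cutting their contribution: any cut drops the total below 24, the project is cancelled, contributions are refunded, and the deviator ends with 36, which is less than 36 − 4 + 36 = 68. Contributing more than 4 just wastes the excess. So contributing exactly 4 is a best response.
Each player's payoff: 36 − 4 + 36 = 68.

68 dollars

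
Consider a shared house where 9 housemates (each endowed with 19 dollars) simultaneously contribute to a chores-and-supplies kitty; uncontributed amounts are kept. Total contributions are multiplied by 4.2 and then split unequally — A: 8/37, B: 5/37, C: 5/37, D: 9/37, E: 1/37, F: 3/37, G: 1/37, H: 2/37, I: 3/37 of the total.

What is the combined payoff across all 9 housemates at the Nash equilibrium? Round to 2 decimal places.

Player j's private return per contributed unit is 4.2 × (j's share). Contributing is weakly dominant for j when that share is at least 1/4.2 = 0.2381, and contributing 0 is dominant otherwise.
Only D (9/37) clears that bar, contributing 19; the remaining 8 contribute 0. Total contributed: 19.
The chores-and-supplies kitty pays out 4.2 × 19 = 79.80 in total (split across the unequal shares, but the aggregate is all that matters for the group sum).
The 8 free-riders keep 19 each, adding 152. Group total = 152 + 79.80 = 231.80.

231.80 dollars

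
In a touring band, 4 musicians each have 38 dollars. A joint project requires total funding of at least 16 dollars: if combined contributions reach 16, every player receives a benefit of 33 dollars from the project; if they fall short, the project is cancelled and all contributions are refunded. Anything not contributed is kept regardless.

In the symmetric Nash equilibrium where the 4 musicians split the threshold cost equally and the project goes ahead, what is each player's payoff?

67 dollars

Equal share of the threshold: 16/4 = 4.
At this profile no one gains by cutting their contribution: any cut drops the total below 16, the project is cancelled, contributions are refunded, and the deviator ends with 38, which is less than 38 − 4 + 33 = 67. Contributing more than 4 just wastes the excess. So contributing exactly 4 is a best response.
Each player's payoff: 38 − 4 + 33 = 67.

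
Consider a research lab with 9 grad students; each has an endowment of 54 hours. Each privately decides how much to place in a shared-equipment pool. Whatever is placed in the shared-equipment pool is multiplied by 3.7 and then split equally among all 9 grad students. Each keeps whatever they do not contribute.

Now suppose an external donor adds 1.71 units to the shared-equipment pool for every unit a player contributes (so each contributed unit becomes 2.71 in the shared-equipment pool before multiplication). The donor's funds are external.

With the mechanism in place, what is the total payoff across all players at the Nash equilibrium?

With the mechanism, a contributed unit returns 3.7 × 2.71 / 9 = 1.1141 per unit of net cost to the contributor — now above 1 — so contributing fully is weakly dominant for every player.
At the Nash equilibrium everyone contributes 54. Group total payoff = 3.7 × 2.71 × 486 = 4873.12.

4873.12 hours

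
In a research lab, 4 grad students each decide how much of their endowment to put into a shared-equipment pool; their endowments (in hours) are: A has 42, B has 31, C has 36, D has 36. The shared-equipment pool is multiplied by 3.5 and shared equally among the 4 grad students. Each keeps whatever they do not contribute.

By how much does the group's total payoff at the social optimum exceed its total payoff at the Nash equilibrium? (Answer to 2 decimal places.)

The private return per contributed unit is 3.5/4 = 0.8750 < 1 for every player regardless of endowment, so the Nash equilibrium is zero contribution and the group total is Σ E_j = 42 + 31 + 36 + 36 = 145.
Each contributed unit returns 3.500 to the group, so the social optimum is full contribution by everyone: group total = 3.500 × 145 = 507.50.
Efficiency loss = (3.500 − 1) × 145 = 362.50.

362.50 hours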